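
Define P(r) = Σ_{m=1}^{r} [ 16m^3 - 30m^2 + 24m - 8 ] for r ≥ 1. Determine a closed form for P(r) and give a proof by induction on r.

We claim P(r) = r(4r^3 - 2r^2 + r - 1) for all r ≥ 1.
Base case (r = 1): P(1) = 2, and the closed form gives 2. They agree.
Inductive step: assume the claim holds for r = m, so P(m) = m(4m^3 - 2m^2 + m - 1).
Then P(m+1) = P(m) + (16m^3 + 18m^2 + 12m + 2) = (m(4m^3 - 2m^2 + m - 1)) + (16m^3 + 18m^2 + 12m + 2).
Simplifying, P(m+1) = (m + 1)(4m^3 + 10m^2 + 9m + 2) = (m+1)(4(m+1)^3 - 2(m+1)^2 + (m+1) - 1),
which is the closed form with r = m+1.
This completes the induction.

P(r) = r(4r^3 - 2r^2 + r - 1)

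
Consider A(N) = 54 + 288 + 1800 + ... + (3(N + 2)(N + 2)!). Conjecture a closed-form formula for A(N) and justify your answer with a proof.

We claim A(N) = 3(N + 3)! - 18 for all N ≥ 1.
Base case (N = 1): A(1) = 54, and the closed form gives 54. They agree.
For the inductive step, assume it holds for an arbitrary k ≥ 1, so A(k) = 3(k + 3)! - 18.
Then A(k+1) = A(k) + (3(k + 3)(k + 3)!) = (3(k + 3)! - 18) + (3(k + 3)(k + 3)!).
Simplifying, A(k+1) = 3((k+1) + 3)! - 18,
which is the closed form with N = k+1.
By induction, the statement is established for all N ≥ 1.

A(N) = 3(N + 3)! - 18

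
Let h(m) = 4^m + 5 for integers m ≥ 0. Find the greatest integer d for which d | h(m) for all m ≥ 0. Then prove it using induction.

d = 3

Computing the first values: h(0) = 6 and h(1) = 9; gcd(6, 9) = 3, so d ≤ 3.
We prove 3 | 4^m + 5 for all m ≥ 0 by induction on m.
Base step (m = 0): h(0) = 6 = 3·(2), so 3 | h(0).
Suppose the result is true for m = k, i.e. 3 | h(k). Then
h(k+1) = 4^(k+1) + 5 = 4·(4^k + 5) - 15 = 4·h(k) - 15. The first term is divisible by 3 by the inductive hypothesis, and -15 is divisible by 3. Hence 3 | h(k+1).
By the principle of mathematical induction, the result holds for all m ≥ 0.
Therefore the largest such d is 3.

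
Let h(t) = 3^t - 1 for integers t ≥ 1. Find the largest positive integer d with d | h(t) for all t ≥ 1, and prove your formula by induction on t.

d = 2

Computing the first values: h(1) = 2 and h(2) = 8; gcd(2, 8) = 2, so d ≤ 2.
We prove 2 | 3^t - 1 for all t ≥ 1 by induction on t.
When t = 1: h(1) = 2 = 2·(1), so 2 | h(1).
Suppose the result is true for t = m, i.e. 2 | h(m). Then
3^{m+1} − 1^{m+1} = 3·3^m − 1·1^m = 3·(3^m − 1^m) + (2)·1^m. The first term is divisible by 2 by the inductive hypothesis, and the second term (2)·1^m is divisible by 2 since 2 | 2. Hence 2 | h(m+1).
By induction, the statement is established for all t ≥ 1.
Therefore the largest such d is 2.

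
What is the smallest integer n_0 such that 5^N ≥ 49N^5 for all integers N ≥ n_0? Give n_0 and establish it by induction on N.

n_0 = 10

At N = 9: 1953125 < 2893401, so the inequality fails and n_0 ≥ 10. We prove 5^N ≥ 49N^5 for all N ≥ 10.
For the base case N = 10: 5^N = 9765625 and 49N^5 = 4900000, so 9765625 ≥ 4900000.
For the inductive step, assume it holds for an arbitrary j ≥ 10, so 5^j ≥ 49j^5.
Then 5^(j + 1) = 5·(5^j) ≥ 5·(49j^5).
Also, for j ≥ 10 we have 5·(49j^5) ≥ 49(j+1)^5, since 5 ≥ (1 + 1/j)^5 for all j ≥ 10.
Combining, 5^(j + 1) ≥ 49(j+1)^5.
By the principle of mathematical induction, the result holds for all N ≥ 10.
Hence the smallest such n_0 is 10.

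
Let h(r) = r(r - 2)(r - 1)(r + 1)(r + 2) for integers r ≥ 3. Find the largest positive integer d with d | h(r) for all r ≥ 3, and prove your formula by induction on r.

d = 120

Computing the first values: h(3) = 120 and h(4) = 720; gcd(120, 720) = 120, so d ≤ 120.
We prove 120 | r(r - 2)(r - 1)(r + 1)(r + 2) for all r ≥ 3 by induction on r.
When r = 3: h(3) = 120 = 120·(1), so 120 | h(3).
Inductive step: suppose the statement holds for some k ≥ 3, i.e. 120 | h(k). Then
h(k+1) − h(k) = (k-1)·k·(k+1)·(k+2)·(k+3) − (k-2)·(k-1)·k·(k+1)·(k+2) = (k-1)·k·(k+1)·(k+2)·[(k+3) − (k-2)] = 5·(k-1)·k·(k+1)·(k+2). The product of 4 consecutive integers is divisible by (4)! = 24, so h(k+1) − h(k) is divisible by 5·24 = 120. By the inductive hypothesis 120 | h(k), hence 120 | h(k+1).
Hence, by induction on r, the claim holds for every r ≥ 3.
Therefore the largest such d is 120.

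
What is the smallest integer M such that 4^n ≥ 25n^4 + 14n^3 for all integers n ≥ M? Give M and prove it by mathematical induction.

M = 9

At n = 8: 65536 < 109568, so the inequality fails and M ≥ 9. We prove 4^n ≥ 25n^4 + 14n^3 for all n ≥ 9.
Base case (n = 9): 4^n = 262144 and 25n^4 + 14n^3 = 174231, so 262144 ≥ 174231.
Inductive step: suppose the statement holds for some i ≥ 9, so 4^i ≥ 25i^4 + 14i^3.
Then 4^(i + 1) = 4·(4^i) ≥ 4·(25i^4 + 14i^3).
Also, for i ≥ 9 we have 4·(25i^4 + 14i^3) ≥ 25(i+1)^4 + 14(i+1)^3, since 4·(25i^4 + 14i^3) − (25(i+1)^4 + 14(i+1)^3) = 75i^4 - 58i^3 - 192i^2 - 142i - 39, which is nonnegative for all i ≥ 9.
Combining, 4^(i + 1) ≥ 25(i+1)^4 + 14(i+1)^3.
This completes the induction.
Hence the smallest such M is 9.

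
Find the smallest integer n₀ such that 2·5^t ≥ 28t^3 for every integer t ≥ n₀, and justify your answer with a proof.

At t = 4: 1250 < 1792, so the inequality fails and n₀ ≥ 5. We prove 2·5^t ≥ 28t^3 for all t ≥ 5.
For the base case t = 5: 2·5^t = 6250 and 28t^3 = 3500, so 6250 ≥ 3500.
Suppose the result is true for t = k, so 2·5^k ≥ 28k^3.
Then 2·5^(k + 1) = 5·(2·5^k) ≥ 5·(28k^3).
Also, for k ≥ 5 we have 5·(28k^3) ≥ 28(k+1)^3, since 5 ≥ (1 + 1/k)^3 for all k ≥ 5.
Combining, 2·5^(k + 1) ≥ 28(k+1)^3.
Hence, by induction on t, the claim holds for every t ≥ 5.
Hence the smallest such n₀ is 5.

n₀ = 5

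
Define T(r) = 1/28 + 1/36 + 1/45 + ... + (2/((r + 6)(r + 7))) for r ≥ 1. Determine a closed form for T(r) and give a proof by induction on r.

We claim T(r) = 2r/(7(r + 7)) for all r ≥ 1.
For the base case r = 1: T(1) = 1/28, and the closed form gives 1/28. They agree.
For the inductive step, assume it holds for an arbitrary j ≥ 1, so T(j) = 2j/(7(j + 7)).
Then T(j+1) = T(j) + (2/((j + 7)(j + 8))) = (2j/(7(j + 7))) + (2/((j + 7)(j + 8))).
Simplifying, T(j+1) = 2(j + 1)/(7(j + 8)) = 2(j+1)/(7((j+1) + 7)),
which is the closed form with r = j+1.
By induction, the statement is established for all r ≥ 1.

T(r) = 2r/(7(r + 7))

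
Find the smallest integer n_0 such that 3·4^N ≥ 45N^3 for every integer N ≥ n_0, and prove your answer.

n_0 = 6

At N = 5: 3072 < 5625, so the inequality fails and n_0 ≥ 6. We prove 3·4^N ≥ 45N^3 for all N ≥ 6.
When N = 6: 3·4^N = 12288 and 45N^3 = 9720, so 12288 ≥ 9720.
For the inductive step, assume it holds for an arbitrary r ≥ 6, so 3·4^r ≥ 45r^3.
Then 3·4^(r + 1) = 4·(3·4^r) ≥ 4·(45r^3).
Also, for r ≥ 6 we have 4·(45r^3) ≥ 45(r+1)^3, since 4 ≥ (1 + 1/r)^3 for all r ≥ 6.
Combining, 3·4^(r + 1) ≥ 45(r+1)^3.
By induction, the statement is established for all N ≥ 6.
Hence the smallest such n_0 is 6.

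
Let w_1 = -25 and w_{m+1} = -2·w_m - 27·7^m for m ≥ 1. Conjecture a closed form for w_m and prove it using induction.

Computing the first terms: w_1 = -25, w_2 = -139, w_3 = -1045. This suggests w_m = -(-2)^(m + 1) - 3·7^m.
For the base case m = 1: the formula gives -25 = -25 = w_1.
Inductive step: suppose the statement holds for some p ≥ 1, so w_p = -(-2)^(p + 1) - 3·7^p.
Then w_{p+1} = -2·w_p - 27·7^p = -2·(-(-2)^(p + 1) - 3·7^p) - 27·7^p = -(-2)^(p + 2) - 3·7^(p + 1) = -(-2)^((p+1) + 1) - 3·7^(p+1),
which is the claimed formula at m = p+1.
Hence, by induction on m, the claim holds for every m ≥ 1.

w_m = -(-2)^(m + 1) - 3·7^m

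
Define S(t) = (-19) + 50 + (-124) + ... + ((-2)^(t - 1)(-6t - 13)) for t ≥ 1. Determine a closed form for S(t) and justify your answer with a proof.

We claim S(t) = (-2)^t(2t + 5) - 5 for all t ≥ 1.
Base step (t = 1): S(1) = -19, and the closed form gives -19. They agree.
For the inductive step, assume it holds for an arbitrary j ≥ 1, so S(j) = (-2)^j(2j + 5) - 5.
Then S(j+1) = S(j) + ((-2)^j(-6j - 19)) = ((-2)^j(2j + 5) - 5) + ((-2)^j(-6j - 19)).
Simplifying, S(j+1) = -4(-2)^j·j - 14(-2)^j - 5 = (-2)^(j+1)(2(j+1) + 5) - 5,
which is the closed form with t = j+1.
By the principle of mathematical induction, the result holds for all t ≥ 1.

S(t) = (-2)^t(2t + 5) - 5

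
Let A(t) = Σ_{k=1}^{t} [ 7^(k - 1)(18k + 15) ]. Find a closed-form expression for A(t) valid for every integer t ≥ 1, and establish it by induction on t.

A(t) = 7^t(3t + 2) - 2

We claim A(t) = 7^t(3t + 2) - 2 for all t ≥ 1.
When t = 1: A(1) = 33, and the closed form gives 33. They agree.
Suppose the result is true for t = k, so A(k) = 7^k(3k + 2) - 2.
Then A(k+1) = A(k) + (7^k(18k + 33)) = (7^k(3k + 2) - 2) + (7^k(18k + 33)).
Simplifying, A(k+1) = 21·7^k·k + 35·7^k - 2 = 7^(k+1)(3(k+1) + 2) - 2,
which is the closed form with t = k+1.
By induction, the statement is established for all t ≥ 1.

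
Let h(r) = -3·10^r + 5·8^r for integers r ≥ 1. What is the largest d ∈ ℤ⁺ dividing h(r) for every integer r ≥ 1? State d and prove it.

d = 10

Computing the first values: h(1) = 10 and h(2) = 20; gcd(10, 20) = 10, so d ≤ 10.
We prove 10 | -3·10^r + 5·8^r for all r ≥ 1 by induction on r.
Base step (r = 1): h(1) = 10 = 10·(1), so 10 | h(1).
Inductive step: assume the claim holds for r = j, i.e. 10 | h(j). Then
h(j+1) − 10·h(j) = (-3·10^(j+1) + 5·8^(j+1)) − 10·(-3·10^j + 5·8^j) = (5)·8^j·(8 − 10) = (-10)·8^j. Since 10 | h(j) by the inductive hypothesis, 10 | 10·h(j); and 10 | -10 since -10 = 10·-1. Therefore 10 | h(j+1).
By the principle of mathematical induction, the result holds for all r ≥ 1.
Therefore the largest such d is 10.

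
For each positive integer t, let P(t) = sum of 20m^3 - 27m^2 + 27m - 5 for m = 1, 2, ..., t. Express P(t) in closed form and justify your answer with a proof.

We claim P(t) = t(5t^3 + t^2 + 5t + 4) for all t ≥ 1.
Base step (t = 1): P(1) = 15, and the closed form gives 15. They agree.
Inductive step: suppose the statement holds for some m ≥ 1, so P(m) = m(5m^3 + m^2 + 5m + 4).
Then P(m+1) = P(m) + (20m^3 + 33m^2 + 33m + 15) = (m(5m^3 + m^2 + 5m + 4)) + (20m^3 + 33m^2 + 33m + 15).
Simplifying, P(m+1) = (m + 1)(5m^3 + 16m^2 + 22m + 15) = (m+1)(5(m+1)^3 + (m+1)^2 + 5(m+1) + 4),
which is the closed form with t = m+1.
By induction, the statement is established for all t ≥ 1.

P(t) = t(5t^3 + t^2 + 5t + 4)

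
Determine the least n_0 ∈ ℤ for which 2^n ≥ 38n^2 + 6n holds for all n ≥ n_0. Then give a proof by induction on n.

n_0 = 13

At n = 12: 4096 < 5544, so the inequality fails and n_0 ≥ 13. We prove 2^n ≥ 38n^2 + 6n for all n ≥ 13.
Base step (n = 13): 2^n = 8192 and 38n^2 + 6n = 6500, so 8192 ≥ 6500.
Inductive step: assume the claim holds for n = k, so 2^k ≥ 38k^2 + 6k.
Then 2^(k + 1) = 2·(2^k) ≥ 2·(38k^2 + 6k).
Also, for k ≥ 13 we have 2·(38k^2 + 6k) ≥ 38(k+1)^2 + 6(k+1), since 2·(38k^2 + 6k) − (38(k+1)^2 + 6(k+1)) = 38k^2 - 70k - 44, which is nonnegative for all k ≥ 13.
Combining, 2^(k + 1) ≥ 38(k+1)^2 + 6(k+1).
By the principle of mathematical induction, the result holds for all n ≥ 13.
Hence the smallest such n_0 is 13.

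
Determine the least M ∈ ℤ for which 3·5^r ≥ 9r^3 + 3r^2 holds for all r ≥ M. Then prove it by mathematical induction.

At r = 2: 75 < 84, so the inequality fails and M ≥ 3. We prove 3·5^r ≥ 9r^3 + 3r^2 for all r ≥ 3.
For the base case r = 3: 3·5^r = 375 and 9r^3 + 3r^2 = 270, so 375 ≥ 270.
Suppose the result is true for r = i, so 3·5^i ≥ 9i^3 + 3i^2.
Then 3·5^(i + 1) = 5·(3·5^i) ≥ 5·(9i^3 + 3i^2).
Also, for i ≥ 3 we have 5·(9i^3 + 3i^2) ≥ 9(i+1)^3 + 3(i+1)^2, since 5·(9i^3 + 3i^2) − (9(i+1)^3 + 3(i+1)^2) = 36i^3 - 15i^2 - 33i - 12, which is nonnegative for all i ≥ 3.
Combining, 3·5^(i + 1) ≥ 9(i+1)^3 + 3(i+1)^2.
By the principle of mathematical induction, the result holds for all r ≥ 3.
Hence the smallest such M is 3.

M = 3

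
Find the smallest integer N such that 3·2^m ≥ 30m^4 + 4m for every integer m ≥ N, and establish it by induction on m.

At m = 20: 3145728 < 4800080, so the inequality fails and N ≥ 21. We prove 3·2^m ≥ 30m^4 + 4m for all m ≥ 21.
For the base case m = 21: 3·2^m = 6291456 and 30m^4 + 4m = 5834514, so 6291456 ≥ 5834514.
For the inductive step, assume it holds for an arbitrary r ≥ 21, so 3·2^r ≥ 30r^4 + 4r.
Then 3·2^(r + 1) = 2·(3·2^r) ≥ 2·(30r^4 + 4r).
Also, for r ≥ 21 we have 2·(30r^4 + 4r) ≥ 30(r+1)^4 + 4(r+1), since 2·(30r^4 + 4r) − (30(r+1)^4 + 4(r+1)) = 30r^4 - 120r^3 - 180r^2 - 116r - 34, which is nonnegative for all r ≥ 21.
Combining, 3·2^(r + 1) ≥ 30(r+1)^4 + 4(r+1).
This completes the induction.
Hence the smallest such N is 21.

N = 21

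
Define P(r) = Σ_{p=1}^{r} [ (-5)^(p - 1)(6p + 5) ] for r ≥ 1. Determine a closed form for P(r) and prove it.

We claim P(r) = -(-5)^r(r + 1) + 1 for all r ≥ 1.
Base case (r = 1): P(1) = 11, and the closed form gives 11. They agree.
For the inductive step, assume it holds for an arbitrary p ≥ 1, so P(p) = -(-5)^p(p + 1) + 1.
Then P(p+1) = P(p) + ((-5)^p(6p + 11)) = (-(-5)^p(p + 1) + 1) + ((-5)^p(6p + 11)).
Simplifying, P(p+1) = 5(-5)^p·p + 10(-5)^p + 1 = -(-5)^(p+1)((p+1) + 1) + 1,
which is the closed form with r = p+1.
This completes the induction.

P(r) = -(-5)^r(r + 1) + 1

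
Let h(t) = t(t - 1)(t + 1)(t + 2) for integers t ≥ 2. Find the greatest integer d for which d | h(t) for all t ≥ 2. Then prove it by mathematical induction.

Computing the first values: h(2) = 24 and h(3) = 120; gcd(24, 120) = 24, so d ≤ 24.
We prove 24 | t(t - 1)(t + 1)(t + 2) for all t ≥ 2 by induction on t.
For the base case t = 2: h(2) = 24 = 24·(1), so 24 | h(2).
Inductive step: assume the claim holds for t = p, i.e. 24 | h(p). Then
h(p+1) − h(p) = p·(p+1)·(p+2)·(p+3) − (p-1)·p·(p+1)·(p+2) = p·(p+1)·(p+2)·[(p+3) − (p-1)] = 4·p·(p+1)·(p+2). The product of 3 consecutive integers is divisible by (3)! = 6, so h(p+1) − h(p) is divisible by 4·6 = 24. By the inductive hypothesis 24 | h(p), hence 24 | h(p+1).
This completes the induction.
Therefore the largest such d is 24.

d = 24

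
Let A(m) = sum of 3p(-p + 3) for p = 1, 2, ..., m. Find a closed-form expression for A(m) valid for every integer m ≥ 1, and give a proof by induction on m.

A(m) = -m(m - 4)(m + 1)

We claim A(m) = -m(m - 4)(m + 1) for all m ≥ 1.
Base case (m = 1): A(1) = 6, and the closed form gives 6. They agree.
Suppose the result is true for m = p, so A(p) = p(-p^2 + 3p + 4).
Then A(p+1) = A(p) + (-3p^2 + 3p + 6) = (p(-p^2 + 3p + 4)) + (-3p^2 + 3p + 6).
Simplifying, A(p+1) = -(p - 3)(p + 1)(p + 2) = -(p+1)((p+1) - 4)((p+1) + 1),
which is the closed form with m = p+1.
By induction, the statement is established for all m ≥ 1.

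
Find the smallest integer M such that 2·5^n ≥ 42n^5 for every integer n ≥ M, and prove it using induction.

M = 9

At n = 8: 781250 < 1376256, so the inequality fails and M ≥ 9. We prove 2·5^n ≥ 42n^5 for all n ≥ 9.
When n = 9: 2·5^n = 3906250 and 42n^5 = 2480058, so 3906250 ≥ 2480058.
Inductive step: suppose the statement holds for some j ≥ 9, so 2·5^j ≥ 42j^5.
Then 2·5^(j + 1) = 5·(2·5^j) ≥ 5·(42j^5).
Also, for j ≥ 9 we have 5·(42j^5) ≥ 42(j+1)^5, since 5 ≥ (1 + 1/j)^5 for all j ≥ 9.
Combining, 2·5^(j + 1) ≥ 42(j+1)^5.
Hence, by induction on n, the claim holds for every n ≥ 9.
Hence the smallest such M is 9.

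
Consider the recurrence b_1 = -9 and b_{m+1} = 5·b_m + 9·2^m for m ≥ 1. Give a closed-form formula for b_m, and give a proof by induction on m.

b_m = -3·2^m - 3·5^(m - 1)

Computing the first terms: b_1 = -9, b_2 = -27, b_3 = -99. This suggests b_m = -3·2^m - 3·5^(m - 1).
Base case (m = 1): the formula gives -9 = -9 = b_1.
Suppose the result is true for m = i, so b_i = -3·2^i - 3·5^(i - 1).
Then b_{i+1} = 5·b_i + 9·2^i = 5·(-3·2^i - 3·5^(i - 1)) + 9·2^i = -3·2^(i + 1) - 3·5^i = -3·2^(i+1) - 3·5^((i+1) - 1),
which is the claimed formula at m = i+1.
This completes the induction.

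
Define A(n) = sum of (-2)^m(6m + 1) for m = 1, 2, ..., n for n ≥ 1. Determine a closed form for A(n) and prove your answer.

We claim A(n) = 2(-2)^n(2n + 1) - 2 for all n ≥ 1.
For the base case n = 1: A(1) = -14, and the closed form gives -14. They agree.
Suppose the result is true for n = m, so A(m) = 2(-2)^m(2m + 1) - 2.
Then A(m+1) = A(m) + ((-2)^(m + 1)(6m + 7)) = (2(-2)^m(2m + 1) - 2) + ((-2)^(m + 1)(6m + 7)).
Simplifying, A(m+1) = -8(-2)^m·m - 12(-2)^m - 2 = 2(-2)^(m+1)(2(m+1) + 1) - 2,
which is the closed form with n = m+1.
By induction, the statement is established for all n ≥ 1.

A(n) = 2(-2)^n(2n + 1) - 2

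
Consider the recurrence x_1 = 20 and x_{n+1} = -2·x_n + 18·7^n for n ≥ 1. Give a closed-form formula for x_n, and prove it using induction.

x_n = -3(-2)^n + 2·7^n

Computing the first terms: x_1 = 20, x_2 = 86, x_3 = 710. This suggests x_n = -3(-2)^n + 2·7^n.
Base step (n = 1): the formula gives 20 = 20 = x_1.
Inductive step: assume the claim holds for n = k, so x_k = -3(-2)^k + 2·7^k.
Then x_{k+1} = -2·x_k + 18·7^k = -2·(-3(-2)^k + 2·7^k) + 18·7^k = -3(-2)^(k + 1) + 2·7^(k + 1),
which is the claimed formula at n = k+1.
By the principle of mathematical induction, the result holds for all n ≥ 1.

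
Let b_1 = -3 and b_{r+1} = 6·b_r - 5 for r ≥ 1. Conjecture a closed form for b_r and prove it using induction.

b_r = -4·6^(r - 1) + 1

Computing the first terms: b_1 = -3, b_2 = -23, b_3 = -143. This suggests b_r = -4·6^(r - 1) + 1.
Base case (r = 1): the formula gives -3 = -3 = b_1.
For the inductive step, assume it holds for an arbitrary k ≥ 1, so b_k = -4·6^(k - 1) + 1.
Then b_{k+1} = 6·b_k - 5 = 6·(-4·6^(k - 1) + 1) - 5 = -4·6^k + 1 = -4·6^((k+1) - 1) + 1,
which is the claimed formula at r = k+1.
Hence, by induction on r, the claim holds for every r ≥ 1.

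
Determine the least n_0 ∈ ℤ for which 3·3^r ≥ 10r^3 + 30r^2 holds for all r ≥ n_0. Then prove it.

n_0 = 7

At r = 6: 2187 < 3240, so the inequality fails and n_0 ≥ 7. We prove 3·3^r ≥ 10r^3 + 30r^2 for all r ≥ 7.
When r = 7: 3·3^r = 6561 and 10r^3 + 30r^2 = 4900, so 6561 ≥ 4900.
Inductive step: suppose the statement holds for some k ≥ 7, so 3·3^k ≥ 10k^3 + 30k^2.
Then 3·3^(k + 1) = 3·(3·3^k) ≥ 3·(10k^3 + 30k^2).
Also, for k ≥ 7 we have 3·(10k^3 + 30k^2) ≥ 10(k+1)^3 + 30(k+1)^2, since 3·(10k^3 + 30k^2) − (10(k+1)^3 + 30(k+1)^2) = 20k^3 + 30k^2 - 90k - 40, which is nonnegative for all k ≥ 7.
Combining, 3·3^(k + 1) ≥ 10(k+1)^3 + 30(k+1)^2.
This completes the induction.
Hence the smallest such n_0 is 7.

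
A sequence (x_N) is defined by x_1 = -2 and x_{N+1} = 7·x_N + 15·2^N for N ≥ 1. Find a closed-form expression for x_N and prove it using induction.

Computing the first terms: x_1 = -2, x_2 = 16, x_3 = 172. This suggests x_N = -3·2^N + 4·7^(N - 1).
For the base case N = 1: the formula gives -2 = -2 = x_1.
Inductive step: assume the claim holds for N = k, so x_k = -3·2^k + 4·7^(k - 1).
Then x_{k+1} = 7·x_k + 15·2^k = 7·(-3·2^k + 4·7^(k - 1)) + 15·2^k = -3·2^(k + 1) + 4·7^k = -3·2^(k+1) + 4·7^((k+1) - 1),
which is the claimed formula at N = k+1.
This completes the induction.

x_N = -3·2^N + 4·7^(N - 1)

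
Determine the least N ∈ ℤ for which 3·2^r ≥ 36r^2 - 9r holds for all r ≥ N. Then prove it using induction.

At r = 10: 3072 < 3510, so the inequality fails and N ≥ 11. We prove 3·2^r ≥ 36r^2 - 9r for all r ≥ 11.
For the base case r = 11: 3·2^r = 6144 and 36r^2 - 9r = 4257, so 6144 ≥ 4257.
For the inductive step, assume it holds for an arbitrary m ≥ 11, so 3·2^m ≥ 36m^2 - 9m.
Then 3·2^(m + 1) = 2·(3·2^m) ≥ 2·(36m^2 - 9m).
Also, for m ≥ 11 we have 2·(36m^2 - 9m) ≥ 36(m+1)^2 - 9(m+1), since 2·(36m^2 - 9m) − (36(m+1)^2 - 9(m+1)) = 36m^2 - 81m - 27, which is nonnegative for all m ≥ 11.
Combining, 3·2^(m + 1) ≥ 36(m+1)^2 - 9(m+1).
This completes the induction.
Hence the smallest such N is 11.

N = 11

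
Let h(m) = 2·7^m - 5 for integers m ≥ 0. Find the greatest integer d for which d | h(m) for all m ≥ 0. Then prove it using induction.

Computing the first values: h(0) = -3 and h(1) = 9; gcd(-3, 9) = 3, so d ≤ 3.
We prove 3 | 2·7^m - 5 for all m ≥ 0 by induction on m.
Base step (m = 0): h(0) = -3 = 3·(-1), so 3 | h(0).
For the inductive step, assume it holds for an arbitrary j ≥ 0, i.e. 3 | h(j). Then
h(j+1) = 2·7^(j+1) - 5 = 7·(2·7^j - 5) + 30 = 7·h(j) + 30. The first term is divisible by 3 by the inductive hypothesis, and 30 is divisible by 3. Hence 3 | h(j+1).
Hence, by induction on m, the claim holds for every m ≥ 0.
Therefore the largest such d is 3.

d = 3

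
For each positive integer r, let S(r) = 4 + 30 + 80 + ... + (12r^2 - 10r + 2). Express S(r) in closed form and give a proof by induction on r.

S(r) = r(4r^2 + r - 1)

We claim S(r) = r(4r^2 + r - 1) for all r ≥ 1.
Base case (r = 1): S(1) = 4, and the closed form gives 4. They agree.
For the inductive step, assume it holds for an arbitrary p ≥ 1, so S(p) = p(4p^2 + p - 1).
Then S(p+1) = S(p) + (12p^2 + 14p + 4) = (p(4p^2 + p - 1)) + (12p^2 + 14p + 4).
Simplifying, S(p+1) = (p + 1)(4p^2 + 9p + 4) = (p+1)(4(p+1)^2 + (p+1) - 1),
which is the closed form with r = p+1.
This completes the induction.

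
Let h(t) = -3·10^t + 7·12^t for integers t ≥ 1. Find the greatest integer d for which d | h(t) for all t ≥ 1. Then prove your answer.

d = 6

Computing the first values: h(1) = 54 and h(2) = 708; gcd(54, 708) = 6, so d ≤ 6.
We prove 6 | -3·10^t + 7·12^t for all t ≥ 1 by induction on t.
Base case (t = 1): h(1) = 54 = 6·(9), so 6 | h(1).
Suppose the result is true for t = m, i.e. 6 | h(m). Then
h(m+1) − 12·h(m) = (-3·10^(m+1) + 7·12^(m+1)) − 12·(-3·10^m + 7·12^m) = (-3)·10^m·(10 − 12) = (6)·10^m. Since 6 | h(m) by the inductive hypothesis, 6 | 12·h(m); and 6 | 6 since 6 = 6·1. Therefore 6 | h(m+1).
This completes the induction.
Therefore the largest such d is 6.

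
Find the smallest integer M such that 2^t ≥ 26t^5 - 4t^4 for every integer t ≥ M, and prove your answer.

M = 29

At t = 28: 268435456 < 445010944, so the inequality fails and M ≥ 29. We prove 2^t ≥ 26t^5 - 4t^4 for all t ≥ 29.
When t = 29: 2^t = 536870912 and 26t^5 - 4t^4 = 530460750, so 536870912 ≥ 530460750.
Suppose the result is true for t = k, so 2^k ≥ 26k^5 - 4k^4.
Then 2^(k + 1) = 2·(2^k) ≥ 2·(26k^5 - 4k^4).
Also, for k ≥ 29 we have 2·(26k^5 - 4k^4) ≥ 26(k+1)^5 - 4(k+1)^4, since 2·(26k^5 - 4k^4) − (26(k+1)^5 - 4(k+1)^4) = 26k^5 - 134k^4 - 244k^3 - 236k^2 - 114k - 22, which is nonnegative for all k ≥ 29.
Combining, 2^(k + 1) ≥ 26(k+1)^5 - 4(k+1)^4.
By the principle of mathematical induction, the result holds for all t ≥ 29.
Hence the smallest such M is 29.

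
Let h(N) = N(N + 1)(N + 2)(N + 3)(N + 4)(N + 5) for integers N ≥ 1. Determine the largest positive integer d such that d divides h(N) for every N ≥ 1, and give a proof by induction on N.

d = 720

Computing the first values: h(1) = 720 and h(2) = 5040; gcd(720, 5040) = 720, so d ≤ 720.
We prove 720 | N(N + 1)(N + 2)(N + 3)(N + 4)(N + 5) for all N ≥ 1 by induction on N.
For the base case N = 1: h(1) = 720 = 720·(1), so 720 | h(1).
Inductive step: assume the claim holds for N = r, i.e. 720 | h(r). Then
h(r+1) − h(r) = (r+1)·(r+2)·(r+3)·(r+4)·(r+5)·(r+6) − r·(r+1)·(r+2)·(r+3)·(r+4)·(r+5) = (r+1)·(r+2)·(r+3)·(r+4)·(r+5)·[(r+6) − r] = 6·(r+1)·(r+2)·(r+3)·(r+4)·(r+5). The product of 5 consecutive integers is divisible by (5)! = 120, so h(r+1) − h(r) is divisible by 6·120 = 720. By the inductive hypothesis 720 | h(r), hence 720 | h(r+1).
Hence, by induction on N, the claim holds for every N ≥ 1.
Therefore the largest such d is 720.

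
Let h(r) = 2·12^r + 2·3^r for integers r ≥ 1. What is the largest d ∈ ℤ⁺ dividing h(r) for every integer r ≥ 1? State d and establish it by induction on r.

Computing the first values: h(1) = 30 and h(2) = 306; gcd(30, 306) = 6, so d ≤ 6.
We prove 6 | 2·12^r + 2·3^r for all r ≥ 1 by induction on r.
For the base case r = 1: h(1) = 30 = 6·(5), so 6 | h(1).
For the inductive step, assume it holds for an arbitrary i ≥ 1, i.e. 6 | h(i). Then
h(i+1) − 12·h(i) = (2·12^(i+1) + 2·3^(i+1)) − 12·(2·12^i + 2·3^i) = (2)·3^i·(3 − 12) = (-18)·3^i. Since 6 | h(i) by the inductive hypothesis, 6 | 12·h(i); and 6 | -18 since -18 = 6·-3. Therefore 6 | h(i+1).
By induction, the statement is established for all r ≥ 1.
Therefore the largest such d is 6.

d = 6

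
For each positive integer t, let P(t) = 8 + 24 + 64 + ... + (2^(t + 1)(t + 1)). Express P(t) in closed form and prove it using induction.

We claim P(t) = 2^(t + 2)t for all t ≥ 1.
Base step (t = 1): P(1) = 8, and the closed form gives 8. They agree.
Inductive step: assume the claim holds for t = r, so P(r) = 2^(r + 2)r.
Then P(r+1) = P(r) + (2^(r + 2)(r + 2)) = (2^(r + 2)r) + (2^(r + 2)(r + 2)).
Simplifying, P(r+1) = 2^(r + 3)(r + 1) = 2^((r+1) + 2)(r+1),
which is the closed form with t = r+1.
By induction, the statement is established for all t ≥ 1.

P(t) = 2^(t + 2)t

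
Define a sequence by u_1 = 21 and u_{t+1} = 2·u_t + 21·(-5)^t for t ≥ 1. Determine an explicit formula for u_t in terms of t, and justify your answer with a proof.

u_t = -3(-5)^t + 3·2^t

Computing the first terms: u_1 = 21, u_2 = -63, u_3 = 399. This suggests u_t = -3(-5)^t + 3·2^t.
For the base case t = 1: the formula gives 21 = 21 = u_1.
Inductive step: assume the claim holds for t = r, so u_r = -3(-5)^r + 3·2^r.
Then u_{r+1} = 2·u_r + 21·(-5)^r = 2·(-3(-5)^r + 3·2^r) + 21·(-5)^r = -3(-5)^(r + 1) + 3·2^(r + 1),
which is the claimed formula at t = r+1.
Hence, by induction on t, the claim holds for every t ≥ 1.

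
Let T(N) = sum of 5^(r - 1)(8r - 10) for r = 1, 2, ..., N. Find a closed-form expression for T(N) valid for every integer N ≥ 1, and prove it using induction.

T(N) = 5^N(2N - 3) + 3

We claim T(N) = 5^N(2N - 3) + 3 for all N ≥ 1.
When N = 1: T(1) = -2, and the closed form gives -2. They agree.
Suppose the result is true for N = r, so T(r) = 5^r(2r - 3) + 3.
Then T(r+1) = T(r) + (5^r(8r - 2)) = (5^r(2r - 3) + 3) + (5^r(8r - 2)).
Simplifying, T(r+1) = 10·5^r·r - 5·5^r + 3 = 5^(r+1)(2(r+1) - 3) + 3,
which is the closed form with N = r+1.
This completes the induction.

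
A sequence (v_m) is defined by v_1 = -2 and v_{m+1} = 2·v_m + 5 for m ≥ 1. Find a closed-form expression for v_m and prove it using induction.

Computing the first terms: v_1 = -2, v_2 = 1, v_3 = 7. This suggests v_m = 3·2^(m - 1) - 5.
Base case (m = 1): the formula gives -2 = -2 = v_1.
For the inductive step, assume it holds for an arbitrary j ≥ 1, so v_j = 3·2^(j - 1) - 5.
Then v_{j+1} = 2·v_j + 5 = 2·(3·2^(j - 1) - 5) + 5 = 3·2^j - 5 = 3·2^((j+1) - 1) - 5,
which is the claimed formula at m = j+1.
By induction, the statement is established for all m ≥ 1.

v_m = 3·2^(m - 1) - 5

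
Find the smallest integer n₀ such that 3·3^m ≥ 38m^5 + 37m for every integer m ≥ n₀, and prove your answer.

At m = 14: 14348907 < 20437830, so the inequality fails and n₀ ≥ 15. We prove 3·3^m ≥ 38m^5 + 37m for all m ≥ 15.
For the base case m = 15: 3·3^m = 43046721 and 38m^5 + 37m = 28856805, so 43046721 ≥ 28856805.
Suppose the result is true for m = k, so 3·3^k ≥ 38k^5 + 37k.
Then 3·3^(k + 1) = 3·(3·3^k) ≥ 3·(38k^5 + 37k).
Also, for k ≥ 15 we have 3·(38k^5 + 37k) ≥ 38(k+1)^5 + 37(k+1), since 3·(38k^5 + 37k) − (38(k+1)^5 + 37(k+1)) = 76k^5 - 190k^4 - 380k^3 - 380k^2 - 116k - 75, which is nonnegative for all k ≥ 15.
Combining, 3·3^(k + 1) ≥ 38(k+1)^5 + 37(k+1).
This completes the induction.
Hence the smallest such n₀ is 15.

n₀ = 15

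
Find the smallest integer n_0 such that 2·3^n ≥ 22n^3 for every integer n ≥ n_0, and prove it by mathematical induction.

At n = 7: 4374 < 7546, so the inequality fails and n_0 ≥ 8. We prove 2·3^n ≥ 22n^3 for all n ≥ 8.
Base case (n = 8): 2·3^n = 13122 and 22n^3 = 11264, so 13122 ≥ 11264.
Inductive step: suppose the statement holds for some r ≥ 8, so 2·3^r ≥ 22r^3.
Then 2·3^(r + 1) = 3·(2·3^r) ≥ 3·(22r^3).
Also, for r ≥ 8 we have 3·(22r^3) ≥ 22(r+1)^3, since 3 ≥ (1 + 1/r)^3 for all r ≥ 8.
Combining, 2·3^(r + 1) ≥ 22(r+1)^3.
This completes the induction.
Hence the smallest such n_0 is 8.

n_0 = 8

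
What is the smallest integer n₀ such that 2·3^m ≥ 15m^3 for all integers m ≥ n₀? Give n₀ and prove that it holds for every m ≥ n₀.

At m = 7: 4374 < 5145, so the inequality fails and n₀ ≥ 8. We prove 2·3^m ≥ 15m^3 for all m ≥ 8.
For the base case m = 8: 2·3^m = 13122 and 15m^3 = 7680, so 13122 ≥ 7680.
Inductive step: assume the claim holds for m = k, so 2·3^k ≥ 15k^3.
Then 2·3^(k + 1) = 3·(2·3^k) ≥ 3·(15k^3).
Also, for k ≥ 8 we have 3·(15k^3) ≥ 15(k+1)^3, since 3 ≥ (1 + 1/k)^3 for all k ≥ 8.
Combining, 2·3^(k + 1) ≥ 15(k+1)^3.
This completes the induction.
Hence the smallest such n₀ is 8.

n₀ = 8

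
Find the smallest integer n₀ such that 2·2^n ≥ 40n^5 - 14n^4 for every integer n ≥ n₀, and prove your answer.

n₀ = 29

At n = 28: 536870912 < 679809536, so the inequality fails and n₀ ≥ 29. We prove 2·2^n ≥ 40n^5 - 14n^4 for all n ≥ 29.
Base case (n = 29): 2·2^n = 1073741824 and 40n^5 - 14n^4 = 810544026, so 1073741824 ≥ 810544026.
For the inductive step, assume it holds for an arbitrary j ≥ 29, so 2·2^j ≥ 40j^5 - 14j^4.
Then 2·2^(j + 1) = 2·(2·2^j) ≥ 2·(40j^5 - 14j^4).
Also, for j ≥ 29 we have 2·(40j^5 - 14j^4) ≥ 40(j+1)^5 - 14(j+1)^4, since 2·(40j^5 - 14j^4) − (40(j+1)^5 - 14(j+1)^4) = 40j^5 - 214j^4 - 344j^3 - 316j^2 - 144j - 26, which is nonnegative for all j ≥ 29.
Combining, 2·2^(j + 1) ≥ 40(j+1)^5 - 14(j+1)^4.
Hence, by induction on n, the claim holds for every n ≥ 29.
Hence the smallest such n₀ is 29.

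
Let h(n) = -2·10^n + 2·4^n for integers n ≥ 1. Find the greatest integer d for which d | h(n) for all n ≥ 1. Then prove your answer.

d = 12

Computing the first values: h(1) = -12 and h(2) = -168; gcd(-12, -168) = 12, so d ≤ 12.
We prove 12 | -2·10^n + 2·4^n for all n ≥ 1 by induction on n.
For the base case n = 1: h(1) = -12 = 12·(-1), so 12 | h(1).
Inductive step: assume the claim holds for n = m, i.e. 12 | h(m). Then
h(m+1) − 10·h(m) = (-2·10^(m+1) + 2·4^(m+1)) − 10·(-2·10^m + 2·4^m) = (2)·4^m·(4 − 10) = (-12)·4^m. Since 12 | h(m) by the inductive hypothesis, 12 | 10·h(m); and 12 | -12 since -12 = 12·-1. Therefore 12 | h(m+1).
By the principle of mathematical induction, the result holds for all n ≥ 1.
Therefore the largest such d is 12.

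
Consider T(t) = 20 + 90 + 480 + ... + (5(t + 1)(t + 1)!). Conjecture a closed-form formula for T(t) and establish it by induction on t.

We claim T(t) = 5(t + 2)! - 10 for all t ≥ 1.
When t = 1: T(1) = 20, and the closed form gives 20. They agree.
Suppose the result is true for t = r, so T(r) = 5(r + 2)! - 10.
Then T(r+1) = T(r) + (5(r + 2)(r + 2)!) = (5(r + 2)! - 10) + (5(r + 2)(r + 2)!).
Simplifying, T(r+1) = 5((r+1) + 2)! - 10,
which is the closed form with t = r+1.
This completes the induction.

T(t) = 5(t + 2)! - 10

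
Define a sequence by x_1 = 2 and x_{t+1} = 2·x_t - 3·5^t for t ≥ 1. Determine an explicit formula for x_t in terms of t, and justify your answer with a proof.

Computing the first terms: x_1 = 2, x_2 = -11, x_3 = -97. This suggests x_t = 7·2^(t - 1) - 5^t.
When t = 1: the formula gives 2 = 2 = x_1.
For the inductive step, assume it holds for an arbitrary j ≥ 1, so x_j = 7·2^(j - 1) - 5^j.
Then x_{j+1} = 2·x_j - 3·5^j = 2·(7·2^(j - 1) - 5^j) - 3·5^j = 7·2^j - 5^(j + 1) = 7·2^((j+1) - 1) - 5^(j+1),
which is the claimed formula at t = j+1.
By the principle of mathematical induction, the result holds for all t ≥ 1.

x_t = 7·2^(t - 1) - 5^t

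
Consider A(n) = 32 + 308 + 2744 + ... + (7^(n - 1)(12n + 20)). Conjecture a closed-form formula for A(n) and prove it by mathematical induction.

We claim A(n) = 7^n(2n + 3) - 3 for all n ≥ 1.
Base step (n = 1): A(1) = 32, and the closed form gives 32. They agree.
For the inductive step, assume it holds for an arbitrary i ≥ 1, so A(i) = 7^i(2i + 3) - 3.
Then A(i+1) = A(i) + (7^i(12i + 32)) = (7^i(2i + 3) - 3) + (7^i(12i + 32)).
Simplifying, A(i+1) = 14·7^i·i + 35·7^i - 3 = 7^(i+1)(2(i+1) + 3) - 3,
which is the closed form with n = i+1.
By the principle of mathematical induction, the result holds for all n ≥ 1.

A(n) = 7^n(2n + 3) - 3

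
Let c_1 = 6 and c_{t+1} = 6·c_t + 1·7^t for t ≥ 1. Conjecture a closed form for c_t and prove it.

Computing the first terms: c_1 = 6, c_2 = 43, c_3 = 307. This suggests c_t = -6^(t - 1) + 7^t.
When t = 1: the formula gives 6 = 6 = c_1.
Inductive step: suppose the statement holds for some m ≥ 1, so c_m = -6^(m - 1) + 7^m.
Then c_{m+1} = 6·c_m + 1·7^m = 6·(-6^(m - 1) + 7^m) + 1·7^m = -6^m + 7^(m + 1) = -6^((m+1) - 1) + 7^(m+1),
which is the claimed formula at t = m+1.
This completes the induction.

c_t = -6^(t - 1) + 7^t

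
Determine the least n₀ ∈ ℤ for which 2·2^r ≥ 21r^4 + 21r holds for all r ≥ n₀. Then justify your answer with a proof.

At r = 20: 2097152 < 3360420, so the inequality fails and n₀ ≥ 21. We prove 2·2^r ≥ 21r^4 + 21r for all r ≥ 21.
Base step (r = 21): 2·2^r = 4194304 and 21r^4 + 21r = 4084542, so 4194304 ≥ 4084542.
Suppose the result is true for r = p, so 2·2^p ≥ 21p^4 + 21p.
Then 2·2^(p + 1) = 2·(2·2^p) ≥ 2·(21p^4 + 21p).
Also, for p ≥ 21 we have 2·(21p^4 + 21p) ≥ 21(p+1)^4 + 21(p+1), since 2·(21p^4 + 21p) − (21(p+1)^4 + 21(p+1)) = 21p^4 - 84p^3 - 126p^2 - 63p - 42, which is nonnegative for all p ≥ 21.
Combining, 2·2^(p + 1) ≥ 21(p+1)^4 + 21(p+1).
Hence, by induction on r, the claim holds for every r ≥ 21.
Hence the smallest such n₀ is 21.

n₀ = 21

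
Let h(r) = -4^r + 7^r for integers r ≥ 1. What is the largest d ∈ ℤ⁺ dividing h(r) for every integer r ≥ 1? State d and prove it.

d = 3

Computing the first values: h(1) = 3 and h(2) = 33; gcd(3, 33) = 3, so d ≤ 3.
We prove 3 | -4^r + 7^r for all r ≥ 1 by induction on r.
For the base case r = 1: h(1) = 3 = 3·(1), so 3 | h(1).
Inductive step: assume the claim holds for r = p, i.e. 3 | h(p). Then
7^{p+1} − 4^{p+1} = 7·7^p − 4·4^p = 7·(7^p − 4^p) + (3)·4^p. The first term is divisible by 3 by the inductive hypothesis, and the second term (3)·4^p is divisible by 3 since 3 | 3. Hence 3 | h(p+1).
By the principle of mathematical induction, the result holds for all r ≥ 1.
Therefore the largest such d is 3.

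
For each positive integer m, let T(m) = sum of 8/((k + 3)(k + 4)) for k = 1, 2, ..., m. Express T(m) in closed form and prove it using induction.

We claim T(m) = 2m/(m + 4) for all m ≥ 1.
When m = 1: T(1) = 2/5, and the closed form gives 2/5. They agree.
Inductive step: suppose the statement holds for some k ≥ 1, so T(k) = 2k/(k + 4).
Then T(k+1) = T(k) + (8/((k + 4)(k + 5))) = (2k/(k + 4)) + (8/((k + 4)(k + 5))).
Simplifying, T(k+1) = 2(k + 1)/(k + 5) = 2(k+1)/((k+1) + 4),
which is the closed form with m = k+1.
Hence, by induction on m, the claim holds for every m ≥ 1.

T(m) = 2m/(m + 4)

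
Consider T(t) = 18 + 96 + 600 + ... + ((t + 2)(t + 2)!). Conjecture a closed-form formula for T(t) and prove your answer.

T(t) = (t + 3)! - 6

We claim T(t) = (t + 3)! - 6 for all t ≥ 1.
When t = 1: T(1) = 18, and the closed form gives 18. They agree.
For the inductive step, assume it holds for an arbitrary r ≥ 1, so T(r) = (r + 3)! - 6.
Then T(r+1) = T(r) + ((r + 3)(r + 3)!) = ((r + 3)! - 6) + ((r + 3)(r + 3)!).
Simplifying, T(r+1) = ((r+1) + 3)! - 6,
which is the closed form with t = r+1.
By induction, the statement is established for all t ≥ 1.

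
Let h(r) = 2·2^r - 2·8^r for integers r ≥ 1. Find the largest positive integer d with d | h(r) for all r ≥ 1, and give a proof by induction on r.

d = 12

Computing the first values: h(1) = -12 and h(2) = -120; gcd(-12, -120) = 12, so d ≤ 12.
We prove 12 | 2·2^r - 2·8^r for all r ≥ 1 by induction on r.
For the base case r = 1: h(1) = -12 = 12·(-1), so 12 | h(1).
For the inductive step, assume it holds for an arbitrary m ≥ 1, i.e. 12 | h(m). Then
h(m+1) − 8·h(m) = (2·2^(m+1) - 2·8^(m+1)) − 8·(2·2^m - 2·8^m) = (2)·2^m·(2 − 8) = (-12)·2^m. Since 12 | h(m) by the inductive hypothesis, 12 | 8·h(m); and 12 | -12 since -12 = 12·-1. Therefore 12 | h(m+1).
By induction, the statement is established for all r ≥ 1.
Therefore the largest such d is 12.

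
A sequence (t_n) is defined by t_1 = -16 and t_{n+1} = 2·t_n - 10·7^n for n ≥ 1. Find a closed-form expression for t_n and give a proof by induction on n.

t_n = -2^n - 2·7^n

Computing the first terms: t_1 = -16, t_2 = -102, t_3 = -694. This suggests t_n = -2^n - 2·7^n.
Base case (n = 1): the formula gives -16 = -16 = t_1.
For the inductive step, assume it holds for an arbitrary m ≥ 1, so t_m = -2^m - 2·7^m.
Then t_{m+1} = 2·t_m - 10·7^m = 2·(-2^m - 2·7^m) - 10·7^m = -2^(m + 1) - 2·7^(m + 1),
which is the claimed formula at n = m+1.
Hence, by induction on n, the claim holds for every n ≥ 1.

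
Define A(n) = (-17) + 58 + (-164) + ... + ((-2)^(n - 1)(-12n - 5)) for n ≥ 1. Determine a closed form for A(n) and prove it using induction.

We claim A(n) = (-2)^n(4n + 3) - 3 for all n ≥ 1.
Base case (n = 1): A(1) = -17, and the closed form gives -17. They agree.
Inductive step: suppose the statement holds for some p ≥ 1, so A(p) = (-2)^p(4p + 3) - 3.
Then A(p+1) = A(p) + ((-2)^p(-12p - 17)) = ((-2)^p(4p + 3) - 3) + ((-2)^p(-12p - 17)).
Simplifying, A(p+1) = -8(-2)^p·p - 14(-2)^p - 3 = (-2)^(p+1)(4(p+1) + 3) - 3,
which is the closed form with n = p+1.
This completes the induction.

A(n) = (-2)^n(4n + 3) - 3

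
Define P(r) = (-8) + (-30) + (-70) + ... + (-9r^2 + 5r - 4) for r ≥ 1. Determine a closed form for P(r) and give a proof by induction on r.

We claim P(r) = -r(3r^2 + 2r + 3) for all r ≥ 1.
When r = 1: P(1) = -8, and the closed form gives -8. They agree.
Suppose the result is true for r = m, so P(m) = m(-3m^2 - 2m - 3).
Then P(m+1) = P(m) + (5m - 9(m + 1)^2 + 1) = (m(-3m^2 - 2m - 3)) + (5m - 9(m + 1)^2 + 1).
Simplifying, P(m+1) = -(m + 1)(3m^2 + 8m + 8) = -(m+1)(3(m+1)^2 + 2(m+1) + 3),
which is the closed form with r = m+1.
Hence, by induction on r, the claim holds for every r ≥ 1.

P(r) = -r(3r^2 + 2r + 3)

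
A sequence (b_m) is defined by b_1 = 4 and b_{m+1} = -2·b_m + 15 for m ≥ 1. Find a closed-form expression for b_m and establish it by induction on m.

Computing the first terms: b_1 = 4, b_2 = 7, b_3 = 1. This suggests b_m = -(-2)^(m - 1) + 5.
For the base case m = 1: the formula gives 4 = 4 = b_1.
Suppose the result is true for m = k, so b_k = -(-2)^(k - 1) + 5.
Then b_{k+1} = -2·b_k + 15 = -2·(-(-2)^(k - 1) + 5) + 15 = -(-2)^k + 5 = -(-2)^((k+1) - 1) + 5,
which is the claimed formula at m = k+1.
By the principle of mathematical induction, the result holds for all m ≥ 1.

b_m = -(-2)^(m - 1) + 5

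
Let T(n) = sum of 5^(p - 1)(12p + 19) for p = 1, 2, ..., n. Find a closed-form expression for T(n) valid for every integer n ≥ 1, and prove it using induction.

T(n) = 5^n(3n + 4) - 4

We claim T(n) = 5^n(3n + 4) - 4 for all n ≥ 1.
Base case (n = 1): T(1) = 31, and the closed form gives 31. They agree.
Inductive step: suppose the statement holds for some p ≥ 1, so T(p) = 5^p(3p + 4) - 4.
Then T(p+1) = T(p) + (5^p(12p + 31)) = (5^p(3p + 4) - 4) + (5^p(12p + 31)).
Simplifying, T(p+1) = 15·5^p·p + 35·5^p - 4 = 5^(p+1)(3(p+1) + 4) - 4,
which is the closed form with n = p+1.
This completes the induction.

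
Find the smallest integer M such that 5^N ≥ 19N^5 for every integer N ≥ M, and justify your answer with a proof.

M = 9

At N = 8: 390625 < 622592, so the inequality fails and M ≥ 9. We prove 5^N ≥ 19N^5 for all N ≥ 9.
Base case (N = 9): 5^N = 1953125 and 19N^5 = 1121931, so 1953125 ≥ 1121931.
Inductive step: assume the claim holds for N = i, so 5^i ≥ 19i^5.
Then 5^(i + 1) = 5·(5^i) ≥ 5·(19i^5).
Also, for i ≥ 9 we have 5·(19i^5) ≥ 19(i+1)^5, since 5 ≥ (1 + 1/i)^5 for all i ≥ 9.
Combining, 5^(i + 1) ≥ 19(i+1)^5.
This completes the induction.
Hence the smallest such M is 9.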